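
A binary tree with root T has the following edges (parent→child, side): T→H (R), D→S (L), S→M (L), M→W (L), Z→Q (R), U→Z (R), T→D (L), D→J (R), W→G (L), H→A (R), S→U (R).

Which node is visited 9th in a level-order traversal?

Level-order visits nodes level by level from the root, left to right within each level.
Level 0: T
Level 1: D, H
Level 2: S, J, A
Level 3: M, U
Level 4: W, Z
Level 5: G, Q
Full level-order sequence: T, D, H, S, J, A, M, U, W, Z, G, Q.

W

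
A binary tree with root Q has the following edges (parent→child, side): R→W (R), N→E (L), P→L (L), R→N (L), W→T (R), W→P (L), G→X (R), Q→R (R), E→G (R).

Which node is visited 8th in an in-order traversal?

In-order visits the left subtree, then the node, then the right subtree.
At Q: no left child.
Visit Q.
At Q: go right to R.
  At R: go left to N.
    At N: go left to E.
      At E: no left child.
      Visit E.
      At E: go right to G.
        At G: no left child.
        Visit G.
        At G: go right to X.
          X is a leaf — visit X.
    Visit N.
    At N: no right child.
  Visit R.
  At R: go right to W.
    At W: go left to P.
      At P: go left to L.
        L is a leaf — visit L.
      Visit P.
      At P: no right child.
    Visit W.
    At W: go right to T.
      T is a leaf — visit T.
Full in-order sequence: Q, E, G, X, N, R, L, P, W, T.

P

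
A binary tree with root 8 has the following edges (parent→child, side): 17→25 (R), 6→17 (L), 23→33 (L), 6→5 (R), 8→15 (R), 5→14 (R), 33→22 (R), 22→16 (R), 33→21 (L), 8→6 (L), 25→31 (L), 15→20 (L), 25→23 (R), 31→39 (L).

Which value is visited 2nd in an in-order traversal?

39

In-order visits the left subtree, then the node, then the right subtree.
At 8: go left to 6.
  At 6: go left to 17.
    At 17: no left child.
    Visit 17.
    At 17: go right to 25.
      At 25: go left to 31.
        At 31: go left to 39.
          39 is a leaf — visit 39.
        Visit 31.
        At 31: no right child.
      Visit 25.
      At 25: go right to 23.
        At 23: go left to 33.
          At 33: go left to 21.
            21 is a leaf — visit 21.
          Visit 33.
          At 33: go right to 22.
            At 22: no left child.
            Visit 22.
            At 22: go right to 16.
              16 is a leaf — visit 16.
        Visit 23.
        At 23: no right child.
  Visit 6.
  At 6: go right to 5.
    At 5: no left child.
    Visit 5.
    At 5: go right to 14.
      14 is a leaf — visit 14.
Visit 8.
At 8: go right to 15.
  At 15: go left to 20.
    20 is a leaf — visit 20.
  Visit 15.
  At 15: no right child.
Full in-order sequence: 17, 39, 31, 25, 21, 33, 22, 16, 23, 6, 5, 14, 8, 20, 15.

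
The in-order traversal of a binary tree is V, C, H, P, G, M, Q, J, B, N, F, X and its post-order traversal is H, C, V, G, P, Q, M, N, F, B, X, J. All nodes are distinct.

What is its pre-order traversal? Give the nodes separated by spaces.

The last element of post-order is the root; it splits in-order into left and right subtrees.
Root J: left subtree has 7 nodes {V, C, H, P, G, M, Q}, right has 4 {B, N, F, X}.
  Root M: left subtree has 5 nodes {V, C, H, P, G}, right has 1 {Q}.
    Root P: left subtree has 3 nodes {V, C, H}, right has 1 {G}.
      Root V: left subtree has 0 nodes { }, right has 2 {C, H}.
        Root C: left subtree has 0 nodes { }, right has 1 {H}.
  Root X: left subtree has 3 nodes {B, N, F}, right has 0 { }.
    Root B: left subtree has 0 nodes { }, right has 2 {N, F}.
      Root F: left subtree has 1 node {N}, right has 0 { }.

J M P V C H G Q X B F N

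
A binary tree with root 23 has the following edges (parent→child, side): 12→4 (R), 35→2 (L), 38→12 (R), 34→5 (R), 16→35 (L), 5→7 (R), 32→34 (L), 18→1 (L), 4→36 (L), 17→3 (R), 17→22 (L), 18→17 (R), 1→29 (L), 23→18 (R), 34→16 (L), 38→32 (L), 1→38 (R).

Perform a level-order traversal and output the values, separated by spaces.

23 18 1 17 29 38 22 3 32 12 34 4 16 5 36 35 7 2

Level-order visits nodes level by level from the root, left to right within each level.
Level 0: 23
Level 1: 18
Level 2: 1, 17
Level 3: 29, 38, 22, 3
Level 4: 32, 12
Level 5: 34, 4
Level 6: 16, 5, 36
Level 7: 35, 7
Level 8: 2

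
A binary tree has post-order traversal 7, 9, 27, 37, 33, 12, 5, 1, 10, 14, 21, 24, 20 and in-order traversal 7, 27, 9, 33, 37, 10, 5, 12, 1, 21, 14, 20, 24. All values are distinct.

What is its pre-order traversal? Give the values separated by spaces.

The last element of post-order is the root; it splits in-order into left and right subtrees.
Root 20: left subtree has 11 nodes {7, 27, 9, 33, 37, 10, 5, 12, 1, 21, 14}, right has 1 {24}.
  Root 21: left subtree has 9 nodes {7, 27, 9, 33, 37, 10, 5, 12, 1}, right has 1 {14}.
    Root 10: left subtree has 5 nodes {7, 27, 9, 33, 37}, right has 3 {5, 12, 1}.
      Root 33: left subtree has 3 nodes {7, 27, 9}, right has 1 {37}.
        Root 27: left subtree has 1 node {7}, right has 1 {9}.
      Root 1: left subtree has 2 nodes {5, 12}, right has 0 { }.
        Root 5: left subtree has 0 nodes { }, right has 1 {12}.

20 21 10 33 27 7 9 37 1 5 12 14 24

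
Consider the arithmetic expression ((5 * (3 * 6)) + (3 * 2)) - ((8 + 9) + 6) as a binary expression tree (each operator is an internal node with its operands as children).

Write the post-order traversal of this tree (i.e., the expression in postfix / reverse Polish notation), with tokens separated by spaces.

5 3 6 * * 3 2 * + 8 9 + 6 + -

Post-order on an expression tree gives postfix notation: for each operator, emit left operand, right operand, then the operator.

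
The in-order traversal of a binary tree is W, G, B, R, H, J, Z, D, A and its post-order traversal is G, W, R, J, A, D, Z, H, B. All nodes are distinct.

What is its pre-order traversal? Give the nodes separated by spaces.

B W G H R Z J D A

The last element of post-order is the root; it splits in-order into left and right subtrees.
Root B: left subtree has 2 nodes {W, G}, right has 6 {R, H, J, Z, D, A}.
  Root W: left subtree has 0 nodes { }, right has 1 {G}.
  Root H: left subtree has 1 node {R}, right has 4 {J, Z, D, A}.
    Root Z: left subtree has 1 node {J}, right has 2 {D, A}.
      Root D: left subtree has 0 nodes { }, right has 1 {A}.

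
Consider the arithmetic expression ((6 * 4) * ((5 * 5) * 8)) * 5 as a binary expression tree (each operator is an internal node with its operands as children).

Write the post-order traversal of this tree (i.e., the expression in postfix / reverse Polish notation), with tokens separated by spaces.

Post-order on an expression tree gives postfix notation: for each operator, emit left operand, right operand, then the operator.

6 4 * 5 5 * 8 * * 5 *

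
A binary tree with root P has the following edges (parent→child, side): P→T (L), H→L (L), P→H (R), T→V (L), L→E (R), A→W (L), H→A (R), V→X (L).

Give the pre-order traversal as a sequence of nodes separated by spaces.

Pre-order visits the node, then its left subtree, then its right subtree.
Visit P.
At P: go left to T.
  Visit T.
  At T: go left to V.
    Visit V.
    At V: go left to X.
      X is a leaf — visit X.
    At V: no right child.
  At T: no right child.
At P: go right to H.
  Visit H.
  At H: go left to L.
    Visit L.
    At L: no left child.
    At L: go right to E.
      E is a leaf — visit E.
  At H: go right to A.
    Visit A.
    At A: go left to W.
      W is a leaf — visit W.
    At A: no right child.

P T V X H L E A W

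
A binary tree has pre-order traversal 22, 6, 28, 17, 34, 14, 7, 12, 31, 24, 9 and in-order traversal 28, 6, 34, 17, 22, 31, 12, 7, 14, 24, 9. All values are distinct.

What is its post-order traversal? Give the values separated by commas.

The first element of pre-order is the root; it splits in-order into left and right subtrees.
Root 22: left subtree has 4 nodes {28, 6, 34, 17}, right has 6 {31, 12, 7, 14, 24, 9}.
  Root 6: left subtree has 1 node {28}, right has 2 {34, 17}.
    Root 17: left subtree has 1 node {34}, right has 0 { }.
  Root 14: left subtree has 3 nodes {31, 12, 7}, right has 2 {24, 9}.
    Root 7: left subtree has 2 nodes {31, 12}, right has 0 { }.
      Root 12: left subtree has 1 node {31}, right has 0 { }.
    Root 24: left subtree has 0 nodes { }, right has 1 {9}.

28, 34, 17, 6, 31, 12, 7, 9, 24, 14, 22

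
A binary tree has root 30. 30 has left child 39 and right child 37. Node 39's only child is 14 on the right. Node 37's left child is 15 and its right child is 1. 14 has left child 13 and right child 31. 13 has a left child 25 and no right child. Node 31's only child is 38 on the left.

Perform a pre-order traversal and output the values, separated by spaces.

30 39 14 13 25 31 38 37 15 1

Pre-order visits the node, then its left subtree, then its right subtree.
Visit 30.
At 30: go left to 39.
  Visit 39.
  At 39: no left child.
  At 39: go right to 14.
    Visit 14.
    At 14: go left to 13.
      Visit 13.
      At 13: go left to 25.
        25 is a leaf — visit 25.
      At 13: no right child.
    At 14: go right to 31.
      Visit 31.
      At 31: go left to 38.
        38 is a leaf — visit 38.
      At 31: no right child.
At 30: go right to 37.
  Visit 37.
  At 37: go left to 15.
    15 is a leaf — visit 15.
  At 37: go right to 1.
    1 is a leaf — visit 1.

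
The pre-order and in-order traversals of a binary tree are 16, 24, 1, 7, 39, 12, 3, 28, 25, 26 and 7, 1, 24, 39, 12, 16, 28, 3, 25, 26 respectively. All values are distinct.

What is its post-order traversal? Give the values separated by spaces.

The first element of pre-order is the root; it splits in-order into left and right subtrees.
Root 16: left subtree has 5 nodes {7, 1, 24, 39, 12}, right has 4 {28, 3, 25, 26}.
  Root 24: left subtree has 2 nodes {7, 1}, right has 2 {39, 12}.
    Root 1: left subtree has 1 node {7}, right has 0 { }.
    Root 39: left subtree has 0 nodes { }, right has 1 {12}.
  Root 3: left subtree has 1 node {28}, right has 2 {25, 26}.
    Root 25: left subtree has 0 nodes { }, right has 1 {26}.

7 1 12 39 24 28 26 25 3 16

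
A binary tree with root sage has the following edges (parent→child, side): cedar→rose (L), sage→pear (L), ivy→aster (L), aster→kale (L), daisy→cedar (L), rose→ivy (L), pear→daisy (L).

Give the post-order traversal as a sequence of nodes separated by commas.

Post-order visits the left subtree, then the right subtree, then the node.
At sage: go left to pear.
  At pear: go left to daisy.
    At daisy: go left to cedar.
      At cedar: go left to rose.
        At rose: go left to ivy.
          At ivy: go left to aster.
            At aster: go left to kale.
              kale is a leaf — visit kale.
            At aster: no right child.
            Visit aster.
          At ivy: no right child.
          Visit ivy.
        At rose: no right child.
        Visit rose.
      At cedar: no right child.
      Visit cedar.
    At daisy: no right child.
    Visit daisy.
  At pear: no right child.
  Visit pear.
At sage: no right child.
Visit sage.

kale, aster, ivy, rose, cedar, daisy, pear, sage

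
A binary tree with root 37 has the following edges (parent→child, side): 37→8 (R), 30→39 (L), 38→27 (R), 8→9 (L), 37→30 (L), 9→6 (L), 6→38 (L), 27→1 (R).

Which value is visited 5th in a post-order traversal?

38

Post-order visits the left subtree, then the right subtree, then the node.
At 37: go left to 30.
  At 30: go left to 39.
    39 is a leaf — visit 39.
  At 30: no right child.
  Visit 30.
At 37: go right to 8.
  At 8: go left to 9.
    At 9: go left to 6.
      At 6: go left to 38.
        At 38: no left child.
        At 38: go right to 27.
          At 27: no left child.
          At 27: go right to 1.
            1 is a leaf — visit 1.
          Visit 27.
        Visit 38.
      At 6: no right child.
      Visit 6.
    At 9: no right child.
    Visit 9.
  At 8: no right child.
  Visit 8.
Visit 37.
Full post-order sequence: 39, 30, 1, 27, 38, 6, 9, 8, 37.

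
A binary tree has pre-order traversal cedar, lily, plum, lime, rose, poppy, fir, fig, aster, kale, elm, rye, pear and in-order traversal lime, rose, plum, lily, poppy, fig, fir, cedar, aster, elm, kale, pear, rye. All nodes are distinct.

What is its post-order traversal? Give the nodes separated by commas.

rose, lime, plum, fig, fir, poppy, lily, elm, pear, rye, kale, aster, cedar

The first element of pre-order is the root; it splits in-order into left and right subtrees.
Root cedar: left subtree has 7 nodes {lime, rose, plum, lily, poppy, fig, fir}, right has 5 {aster, elm, kale, pear, rye}.
  Root lily: left subtree has 3 nodes {lime, rose, plum}, right has 3 {poppy, fig, fir}.
    Root plum: left subtree has 2 nodes {lime, rose}, right has 0 { }.
      Root lime: left subtree has 0 nodes { }, right has 1 {rose}.
    Root poppy: left subtree has 0 nodes { }, right has 2 {fig, fir}.
      Root fir: left subtree has 1 node {fig}, right has 0 { }.
  Root aster: left subtree has 0 nodes { }, right has 4 {elm, kale, pear, rye}.
    Root kale: left subtree has 1 node {elm}, right has 2 {pear, rye}.
      Root rye: left subtree has 1 node {pear}, right has 0 { }.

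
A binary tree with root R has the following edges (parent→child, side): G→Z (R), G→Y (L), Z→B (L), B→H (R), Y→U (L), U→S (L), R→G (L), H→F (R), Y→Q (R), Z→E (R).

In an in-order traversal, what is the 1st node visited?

In-order visits the left subtree, then the node, then the right subtree.
At R: go left to G.
  At G: go left to Y.
    At Y: go left to U.
      At U: go left to S.
        S is a leaf — visit S.
      Visit U.
      At U: no right child.
    Visit Y.
    At Y: go right to Q.
      Q is a leaf — visit Q.
  Visit G.
  At G: go right to Z.
    At Z: go left to B.
      At B: no left child.
      Visit B.
      At B: go right to H.
        At H: no left child.
        Visit H.
        At H: go right to F.
          F is a leaf — visit F.
    Visit Z.
    At Z: go right to E.
      E is a leaf — visit E.
Visit R.
At R: no right child.
Full in-order sequence: S, U, Y, Q, G, B, H, F, Z, E, R.

S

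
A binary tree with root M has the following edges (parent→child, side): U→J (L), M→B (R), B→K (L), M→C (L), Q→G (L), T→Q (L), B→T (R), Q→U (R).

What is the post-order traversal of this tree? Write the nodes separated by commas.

C, K, G, J, U, Q, T, B, M

Post-order visits the left subtree, then the right subtree, then the node.
At M: go left to C.
  C is a leaf — visit C.
At M: go right to B.
  At B: go left to K.
    K is a leaf — visit K.
  At B: go right to T.
    At T: go left to Q.
      At Q: go left to G.
        G is a leaf — visit G.
      At Q: go right to U.
        At U: go left to J.
          J is a leaf — visit J.
        At U: no right child.
        Visit U.
      Visit Q.
    At T: no right child.
    Visit T.
  Visit B.
Visit M.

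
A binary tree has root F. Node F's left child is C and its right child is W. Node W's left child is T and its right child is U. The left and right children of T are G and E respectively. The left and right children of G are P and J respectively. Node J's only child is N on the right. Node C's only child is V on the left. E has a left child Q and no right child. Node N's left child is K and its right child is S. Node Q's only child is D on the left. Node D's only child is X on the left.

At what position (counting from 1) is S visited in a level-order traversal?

Level-order visits nodes level by level from the root, left to right within each level.
Level 0: F
Level 1: C, W
Level 2: V, T, U
Level 3: G, E
Level 4: P, J, Q
Level 5: N, D
Level 6: K, S, X
Full level-order sequence: F, C, W, V, T, U, G, E, P, J, Q, N, D, K, S, X.

15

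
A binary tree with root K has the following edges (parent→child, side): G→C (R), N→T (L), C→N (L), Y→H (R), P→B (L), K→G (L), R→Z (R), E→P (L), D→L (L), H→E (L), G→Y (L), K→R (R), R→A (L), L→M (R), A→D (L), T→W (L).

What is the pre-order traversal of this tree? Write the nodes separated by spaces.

K G Y H E P B C N T W R A D L M Z

Pre-order visits the node, then its left subtree, then its right subtree.
Visit K.
At K: go left to G.
  Visit G.
  At G: go left to Y.
    Visit Y.
    At Y: no left child.
    At Y: go right to H.
      Visit H.
      At H: go left to E.
        Visit E.
        At E: go left to P.
          Visit P.
          At P: go left to B.
            B is a leaf — visit B.
          At P: no right child.
        At E: no right child.
      At H: no right child.
  At G: go right to C.
    Visit C.
    At C: go left to N.
      Visit N.
      At N: go left to T.
        Visit T.
        At T: go left to W.
          W is a leaf — visit W.
        At T: no right child.
      At N: no right child.
    At C: no right child.
At K: go right to R.
  Visit R.
  At R: go left to A.
    Visit A.
    At A: go left to D.
      Visit D.
      At D: go left to L.
        Visit L.
        At L: no left child.
        At L: go right to M.
          M is a leaf — visit M.
      At D: no right child.
    At A: no right child.
  At R: go right to Z.
    Z is a leaf — visit Z.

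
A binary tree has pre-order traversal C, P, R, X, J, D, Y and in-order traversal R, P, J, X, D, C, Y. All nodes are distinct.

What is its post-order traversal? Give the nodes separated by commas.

The first element of pre-order is the root; it splits in-order into left and right subtrees.
Root C: left subtree has 5 nodes {R, P, J, X, D}, right has 1 {Y}.
  Root P: left subtree has 1 node {R}, right has 3 {J, X, D}.
    Root X: left subtree has 1 node {J}, right has 1 {D}.

R, J, D, X, P, Y, C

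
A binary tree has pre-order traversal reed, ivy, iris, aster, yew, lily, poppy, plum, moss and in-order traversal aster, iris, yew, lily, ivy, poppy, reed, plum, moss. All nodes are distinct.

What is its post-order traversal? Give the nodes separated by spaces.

aster lily yew iris poppy ivy moss plum reed

The first element of pre-order is the root; it splits in-order into left and right subtrees.
Root reed: left subtree has 6 nodes {aster, iris, yew, lily, ivy, poppy}, right has 2 {plum, moss}.
  Root ivy: left subtree has 4 nodes {aster, iris, yew, lily}, right has 1 {poppy}.
    Root iris: left subtree has 1 node {aster}, right has 2 {yew, lily}.
      Root yew: left subtree has 0 nodes { }, right has 1 {lily}.
  Root plum: left subtree has 0 nodes { }, right has 1 {moss}.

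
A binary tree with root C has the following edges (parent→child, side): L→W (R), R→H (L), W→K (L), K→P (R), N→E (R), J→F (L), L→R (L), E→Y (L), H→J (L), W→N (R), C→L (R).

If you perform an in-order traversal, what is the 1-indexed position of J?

In-order visits the left subtree, then the node, then the right subtree.
At C: no left child.
Visit C.
At C: go right to L.
  At L: go left to R.
    At R: go left to H.
      At H: go left to J.
        At J: go left to F.
          F is a leaf — visit F.
        Visit J.
        At J: no right child.
      Visit H.
      At H: no right child.
    Visit R.
    At R: no right child.
  Visit L.
  At L: go right to W.
    At W: go left to K.
      At K: no left child.
      Visit K.
      At K: go right to P.
        P is a leaf — visit P.
    Visit W.
    At W: go right to N.
      At N: no left child.
      Visit N.
      At N: go right to E.
        At E: go left to Y.
          Y is a leaf — visit Y.
        Visit E.
        At E: no right child.
Full in-order sequence: C, F, J, H, R, L, K, P, W, N, Y, E.

3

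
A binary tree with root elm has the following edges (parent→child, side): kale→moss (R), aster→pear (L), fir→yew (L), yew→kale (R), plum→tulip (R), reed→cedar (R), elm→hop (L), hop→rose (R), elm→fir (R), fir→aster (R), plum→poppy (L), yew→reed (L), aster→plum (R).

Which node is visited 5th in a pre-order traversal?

yew

Pre-order visits the node, then its left subtree, then its right subtree.
Visit elm.
At elm: go left to hop.
  Visit hop.
  At hop: no left child.
  At hop: go right to rose.
    rose is a leaf — visit rose.
At elm: go right to fir.
  Visit fir.
  At fir: go left to yew.
    Visit yew.
    At yew: go left to reed.
      Visit reed.
      At reed: no left child.
      At reed: go right to cedar.
        cedar is a leaf — visit cedar.
    At yew: go right to kale.
      Visit kale.
      At kale: no left child.
      At kale: go right to moss.
        moss is a leaf — visit moss.
  At fir: go right to aster.
    Visit aster.
    At aster: go left to pear.
      pear is a leaf — visit pear.
    At aster: go right to plum.
      Visit plum.
      At plum: go left to poppy.
        poppy is a leaf — visit poppy.
      At plum: go right to tulip.
        tulip is a leaf — visit tulip.
Full pre-order sequence: elm, hop, rose, fir, yew, reed, cedar, kale, moss, aster, pear, plum, poppy, tulip.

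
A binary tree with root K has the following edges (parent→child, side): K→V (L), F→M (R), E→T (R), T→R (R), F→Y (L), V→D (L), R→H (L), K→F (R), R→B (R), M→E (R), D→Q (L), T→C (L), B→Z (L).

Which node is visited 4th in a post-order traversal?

Y

Post-order visits the left subtree, then the right subtree, then the node.
At K: go left to V.
  At V: go left to D.
    At D: go left to Q.
      Q is a leaf — visit Q.
    At D: no right child.
    Visit D.
  At V: no right child.
  Visit V.
At K: go right to F.
  At F: go left to Y.
    Y is a leaf — visit Y.
  At F: go right to M.
    At M: no left child.
    At M: go right to E.
      At E: no left child.
      At E: go right to T.
        At T: go left to C.
          C is a leaf — visit C.
        At T: go right to R.
          At R: go left to H.
            H is a leaf — visit H.
          At R: go right to B.
            At B: go left to Z.
              Z is a leaf — visit Z.
            At B: no right child.
            Visit B.
          Visit R.
        Visit T.
      Visit E.
    Visit M.
  Visit F.
Visit K.
Full post-order sequence: Q, D, V, Y, C, H, Z, B, R, T, E, M, F, K.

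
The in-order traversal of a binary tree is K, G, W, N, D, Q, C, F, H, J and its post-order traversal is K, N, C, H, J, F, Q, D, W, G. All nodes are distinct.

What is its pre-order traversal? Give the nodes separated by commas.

G, K, W, D, N, Q, F, C, J, H

The last element of post-order is the root; it splits in-order into left and right subtrees.
Root G: left subtree has 1 node {K}, right has 8 {W, N, D, Q, C, F, H, J}.
  Root W: left subtree has 0 nodes { }, right has 7 {N, D, Q, C, F, H, J}.
    Root D: left subtree has 1 node {N}, right has 5 {Q, C, F, H, J}.
      Root Q: left subtree has 0 nodes { }, right has 4 {C, F, H, J}.
        Root F: left subtree has 1 node {C}, right has 2 {H, J}.
          Root J: left subtree has 1 node {H}, right has 0 { }.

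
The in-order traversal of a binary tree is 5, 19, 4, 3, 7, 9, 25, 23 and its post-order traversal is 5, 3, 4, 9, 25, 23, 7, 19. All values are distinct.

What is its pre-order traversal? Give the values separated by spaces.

19 5 7 4 3 23 25 9

The last element of post-order is the root; it splits in-order into left and right subtrees.
Root 19: left subtree has 1 node {5}, right has 6 {4, 3, 7, 9, 25, 23}.
  Root 7: left subtree has 2 nodes {4, 3}, right has 3 {9, 25, 23}.
    Root 4: left subtree has 0 nodes { }, right has 1 {3}.
    Root 23: left subtree has 2 nodes {9, 25}, right has 0 { }.
      Root 25: left subtree has 1 node {9}, right has 0 { }.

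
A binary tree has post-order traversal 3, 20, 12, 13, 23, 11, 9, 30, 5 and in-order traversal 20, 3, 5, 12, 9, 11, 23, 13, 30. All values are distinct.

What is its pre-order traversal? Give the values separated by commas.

The last element of post-order is the root; it splits in-order into left and right subtrees.
Root 5: left subtree has 2 nodes {20, 3}, right has 6 {12, 9, 11, 23, 13, 30}.
  Root 20: left subtree has 0 nodes { }, right has 1 {3}.
  Root 30: left subtree has 5 nodes {12, 9, 11, 23, 13}, right has 0 { }.
    Root 9: left subtree has 1 node {12}, right has 3 {11, 23, 13}.
      Root 11: left subtree has 0 nodes { }, right has 2 {23, 13}.
        Root 23: left subtree has 0 nodes { }, right has 1 {13}.

5, 20, 3, 30, 9, 12, 11, 23, 13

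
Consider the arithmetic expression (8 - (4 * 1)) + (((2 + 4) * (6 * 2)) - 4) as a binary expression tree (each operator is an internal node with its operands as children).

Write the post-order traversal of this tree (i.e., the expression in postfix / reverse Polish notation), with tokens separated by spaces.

8 4 1 * - 2 4 + 6 2 * * 4 - +

Post-order on an expression tree gives postfix notation: for each operator, emit left operand, right operand, then the operator.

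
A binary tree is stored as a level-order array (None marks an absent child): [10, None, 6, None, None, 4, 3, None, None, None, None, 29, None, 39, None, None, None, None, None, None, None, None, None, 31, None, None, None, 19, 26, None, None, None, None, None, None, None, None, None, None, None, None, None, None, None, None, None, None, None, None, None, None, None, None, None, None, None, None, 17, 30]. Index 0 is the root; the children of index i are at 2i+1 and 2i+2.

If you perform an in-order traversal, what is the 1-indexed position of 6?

In-order visits the left subtree, then the node, then the right subtree.
At 10: no left child.
Visit 10.
At 10: go right to 6.
  At 6: go left to 4.
    At 4: go left to 29.
      At 29: go left to 31.
        31 is a leaf — visit 31.
      Visit 29.
      At 29: no right child.
    Visit 4.
    At 4: no right child.
  Visit 6.
  At 6: go right to 3.
    At 3: go left to 39.
      At 39: go left to 19.
        19 is a leaf — visit 19.
      Visit 39.
      At 39: go right to 26.
        At 26: go left to 17.
          17 is a leaf — visit 17.
        Visit 26.
        At 26: go right to 30.
          30 is a leaf — visit 30.
    Visit 3.
    At 3: no right child.
Full in-order sequence: 10, 31, 29, 4, 6, 19, 39, 17, 26, 30, 3.

5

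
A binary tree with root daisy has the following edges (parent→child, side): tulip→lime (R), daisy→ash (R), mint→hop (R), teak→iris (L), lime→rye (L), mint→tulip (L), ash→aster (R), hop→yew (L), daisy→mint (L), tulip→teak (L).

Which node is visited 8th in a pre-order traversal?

hop

Pre-order visits the node, then its left subtree, then its right subtree.
Visit daisy.
At daisy: go left to mint.
  Visit mint.
  At mint: go left to tulip.
    Visit tulip.
    At tulip: go left to teak.
      Visit teak.
      At teak: go left to iris.
        iris is a leaf — visit iris.
      At teak: no right child.
    At tulip: go right to lime.
      Visit lime.
      At lime: go left to rye.
        rye is a leaf — visit rye.
      At lime: no right child.
  At mint: go right to hop.
    Visit hop.
    At hop: go left to yew.
      yew is a leaf — visit yew.
    At hop: no right child.
At daisy: go right to ash.
  Visit ash.
  At ash: no left child.
  At ash: go right to aster.
    aster is a leaf — visit aster.
Full pre-order sequence: daisy, mint, tulip, teak, iris, lime, rye, hop, yew, ash, aster.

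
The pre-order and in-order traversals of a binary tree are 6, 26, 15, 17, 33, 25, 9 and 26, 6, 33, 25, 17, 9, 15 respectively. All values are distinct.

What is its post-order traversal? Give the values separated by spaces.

The first element of pre-order is the root; it splits in-order into left and right subtrees.
Root 6: left subtree has 1 node {26}, right has 5 {33, 25, 17, 9, 15}.
  Root 15: left subtree has 4 nodes {33, 25, 17, 9}, right has 0 { }.
    Root 17: left subtree has 2 nodes {33, 25}, right has 1 {9}.
      Root 33: left subtree has 0 nodes { }, right has 1 {25}.

26 25 33 9 17 15 6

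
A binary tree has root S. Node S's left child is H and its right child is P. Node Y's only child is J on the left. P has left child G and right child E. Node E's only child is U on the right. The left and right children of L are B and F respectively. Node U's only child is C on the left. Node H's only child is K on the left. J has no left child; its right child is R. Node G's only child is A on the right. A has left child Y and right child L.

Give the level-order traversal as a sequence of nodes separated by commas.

S, H, P, K, G, E, A, U, Y, L, C, J, B, F, R

Level-order visits nodes level by level from the root, left to right within each level.
Level 0: S
Level 1: H, P
Level 2: K, G, E
Level 3: A, U
Level 4: Y, L, C
Level 5: J, B, F
Level 6: R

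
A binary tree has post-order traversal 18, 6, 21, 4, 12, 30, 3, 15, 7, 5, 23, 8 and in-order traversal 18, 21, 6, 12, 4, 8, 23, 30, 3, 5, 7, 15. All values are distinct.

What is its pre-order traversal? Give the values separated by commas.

8, 12, 21, 18, 6, 4, 23, 5, 3, 30, 7, 15

The last element of post-order is the root; it splits in-order into left and right subtrees.
Root 8: left subtree has 5 nodes {18, 21, 6, 12, 4}, right has 6 {23, 30, 3, 5, 7, 15}.
  Root 12: left subtree has 3 nodes {18, 21, 6}, right has 1 {4}.
    Root 21: left subtree has 1 node {18}, right has 1 {6}.
  Root 23: left subtree has 0 nodes { }, right has 5 {30, 3, 5, 7, 15}.
    Root 5: left subtree has 2 nodes {30, 3}, right has 2 {7, 15}.
      Root 3: left subtree has 1 node {30}, right has 0 { }.
      Root 7: left subtree has 0 nodes { }, right has 1 {15}.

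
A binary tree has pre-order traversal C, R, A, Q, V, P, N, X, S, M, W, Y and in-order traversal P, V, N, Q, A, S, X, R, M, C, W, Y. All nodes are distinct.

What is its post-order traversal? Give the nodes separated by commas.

P, N, V, Q, S, X, A, M, R, Y, W, C

The first element of pre-order is the root; it splits in-order into left and right subtrees.
Root C: left subtree has 9 nodes {P, V, N, Q, A, S, X, R, M}, right has 2 {W, Y}.
  Root R: left subtree has 7 nodes {P, V, N, Q, A, S, X}, right has 1 {M}.
    Root A: left subtree has 4 nodes {P, V, N, Q}, right has 2 {S, X}.
      Root Q: left subtree has 3 nodes {P, V, N}, right has 0 { }.
        Root V: left subtree has 1 node {P}, right has 1 {N}.
      Root X: left subtree has 1 node {S}, right has 0 { }.
  Root W: left subtree has 0 nodes { }, right has 1 {Y}.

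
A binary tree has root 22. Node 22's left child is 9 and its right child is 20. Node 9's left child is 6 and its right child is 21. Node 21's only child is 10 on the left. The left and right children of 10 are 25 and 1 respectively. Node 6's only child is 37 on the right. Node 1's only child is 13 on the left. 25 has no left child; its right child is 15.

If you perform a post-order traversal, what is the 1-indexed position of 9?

Post-order visits the left subtree, then the right subtree, then the node.
At 22: go left to 9.
  At 9: go left to 6.
    At 6: no left child.
    At 6: go right to 37.
      37 is a leaf — visit 37.
    Visit 6.
  At 9: go right to 21.
    At 21: go left to 10.
      At 10: go left to 25.
        At 25: no left child.
        At 25: go right to 15.
          15 is a leaf — visit 15.
        Visit 25.
      At 10: go right to 1.
        At 1: go left to 13.
          13 is a leaf — visit 13.
        At 1: no right child.
        Visit 1.
      Visit 10.
    At 21: no right child.
    Visit 21.
  Visit 9.
At 22: go right to 20.
  20 is a leaf — visit 20.
Visit 22.
Full post-order sequence: 37, 6, 15, 25, 13, 1, 10, 21, 9, 20, 22.

9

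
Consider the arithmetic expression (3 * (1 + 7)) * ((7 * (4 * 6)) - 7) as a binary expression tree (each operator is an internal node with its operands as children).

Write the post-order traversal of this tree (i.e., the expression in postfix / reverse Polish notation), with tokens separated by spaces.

Post-order on an expression tree gives postfix notation: for each operator, emit left operand, right operand, then the operator.

3 1 7 + * 7 4 6 * * 7 - *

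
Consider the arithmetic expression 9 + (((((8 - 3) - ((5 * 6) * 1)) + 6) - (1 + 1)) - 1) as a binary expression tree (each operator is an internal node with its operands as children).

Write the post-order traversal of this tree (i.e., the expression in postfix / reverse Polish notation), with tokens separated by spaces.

9 8 3 - 5 6 * 1 * - 6 + 1 1 + - 1 - +

Post-order on an expression tree gives postfix notation: for each operator, emit left operand, right operand, then the operator.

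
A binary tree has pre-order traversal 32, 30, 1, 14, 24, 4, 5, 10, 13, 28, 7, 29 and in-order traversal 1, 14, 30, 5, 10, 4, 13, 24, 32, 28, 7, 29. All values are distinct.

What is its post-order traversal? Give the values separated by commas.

14, 1, 10, 5, 13, 4, 24, 30, 29, 7, 28, 32

The first element of pre-order is the root; it splits in-order into left and right subtrees.
Root 32: left subtree has 8 nodes {1, 14, 30, 5, 10, 4, 13, 24}, right has 3 {28, 7, 29}.
  Root 30: left subtree has 2 nodes {1, 14}, right has 5 {5, 10, 4, 13, 24}.
    Root 1: left subtree has 0 nodes { }, right has 1 {14}.
    Root 24: left subtree has 4 nodes {5, 10, 4, 13}, right has 0 { }.
      Root 4: left subtree has 2 nodes {5, 10}, right has 1 {13}.
        Root 5: left subtree has 0 nodes { }, right has 1 {10}.
  Root 28: left subtree has 0 nodes { }, right has 2 {7, 29}.
    Root 7: left subtree has 0 nodes { }, right has 1 {29}.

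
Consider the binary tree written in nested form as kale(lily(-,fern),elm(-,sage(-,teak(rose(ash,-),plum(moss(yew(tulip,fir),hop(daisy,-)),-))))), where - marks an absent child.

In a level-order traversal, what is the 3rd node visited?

Level-order visits nodes level by level from the root, left to right within each level.
Level 0: kale
Level 1: lily, elm
Level 2: fern, sage
Level 3: teak
Level 4: rose, plum
Level 5: ash, moss
Level 6: yew, hop
Level 7: tulip, fir, daisy
Full level-order sequence: kale, lily, elm, fern, sage, teak, rose, plum, ash, moss, yew, hop, tulip, fir, daisy.

elm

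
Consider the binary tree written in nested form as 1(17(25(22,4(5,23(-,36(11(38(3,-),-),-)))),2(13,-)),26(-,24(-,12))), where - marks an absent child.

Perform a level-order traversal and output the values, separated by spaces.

Level-order visits nodes level by level from the root, left to right within each level.
Level 0: 1
Level 1: 17, 26
Level 2: 25, 2, 24
Level 3: 22, 4, 13, 12
Level 4: 5, 23
Level 5: 36
Level 6: 11
Level 7: 38
Level 8: 3

1 17 26 25 2 24 22 4 13 12 5 23 36 11 38 3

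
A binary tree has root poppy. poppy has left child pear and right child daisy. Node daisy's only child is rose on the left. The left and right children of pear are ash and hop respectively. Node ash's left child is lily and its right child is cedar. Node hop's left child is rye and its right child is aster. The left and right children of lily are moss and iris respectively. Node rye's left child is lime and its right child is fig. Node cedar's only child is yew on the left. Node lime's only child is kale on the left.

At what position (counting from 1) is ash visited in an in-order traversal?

4

In-order visits the left subtree, then the node, then the right subtree.
At poppy: go left to pear.
  At pear: go left to ash.
    At ash: go left to lily.
      At lily: go left to moss.
        moss is a leaf — visit moss.
      Visit lily.
      At lily: go right to iris.
        iris is a leaf — visit iris.
    Visit ash.
    At ash: go right to cedar.
      At cedar: go left to yew.
        yew is a leaf — visit yew.
      Visit cedar.
      At cedar: no right child.
  Visit pear.
  At pear: go right to hop.
    At hop: go left to rye.
      At rye: go left to lime.
        At lime: go left to kale.
          kale is a leaf — visit kale.
        Visit lime.
        At lime: no right child.
      Visit rye.
      At rye: go right to fig.
        fig is a leaf — visit fig.
    Visit hop.
    At hop: go right to aster.
      aster is a leaf — visit aster.
Visit poppy.
At poppy: go right to daisy.
  At daisy: go left to rose.
    rose is a leaf — visit rose.
  Visit daisy.
  At daisy: no right child.
Full in-order sequence: moss, lily, iris, ash, yew, cedar, pear, kale, lime, rye, fig, hop, aster, poppy, rose, daisy.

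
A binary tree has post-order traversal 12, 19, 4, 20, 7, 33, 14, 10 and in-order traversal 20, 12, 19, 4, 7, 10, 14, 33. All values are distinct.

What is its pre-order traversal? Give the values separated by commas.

10, 7, 20, 4, 19, 12, 14, 33

The last element of post-order is the root; it splits in-order into left and right subtrees.
Root 10: left subtree has 5 nodes {20, 12, 19, 4, 7}, right has 2 {14, 33}.
  Root 7: left subtree has 4 nodes {20, 12, 19, 4}, right has 0 { }.
    Root 20: left subtree has 0 nodes { }, right has 3 {12, 19, 4}.
      Root 4: left subtree has 2 nodes {12, 19}, right has 0 { }.
        Root 19: left subtree has 1 node {12}, right has 0 { }.
  Root 14: left subtree has 0 nodes { }, right has 1 {33}.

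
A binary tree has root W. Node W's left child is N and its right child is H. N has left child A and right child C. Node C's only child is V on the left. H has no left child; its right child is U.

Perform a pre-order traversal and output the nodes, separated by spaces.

Pre-order visits the node, then its left subtree, then its right subtree.
Visit W.
At W: go left to N.
  Visit N.
  At N: go left to A.
    A is a leaf — visit A.
  At N: go right to C.
    Visit C.
    At C: go left to V.
      V is a leaf — visit V.
    At C: no right child.
At W: go right to H.
  Visit H.
  At H: no left child.
  At H: go right to U.
    U is a leaf — visit U.

W N A C V H U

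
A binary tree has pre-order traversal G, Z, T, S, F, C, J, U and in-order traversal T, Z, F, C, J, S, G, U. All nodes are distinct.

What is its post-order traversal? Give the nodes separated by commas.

The first element of pre-order is the root; it splits in-order into left and right subtrees.
Root G: left subtree has 6 nodes {T, Z, F, C, J, S}, right has 1 {U}.
  Root Z: left subtree has 1 node {T}, right has 4 {F, C, J, S}.
    Root S: left subtree has 3 nodes {F, C, J}, right has 0 { }.
      Root F: left subtree has 0 nodes { }, right has 2 {C, J}.
        Root C: left subtree has 0 nodes { }, right has 1 {J}.

T, J, C, F, S, Z, U, G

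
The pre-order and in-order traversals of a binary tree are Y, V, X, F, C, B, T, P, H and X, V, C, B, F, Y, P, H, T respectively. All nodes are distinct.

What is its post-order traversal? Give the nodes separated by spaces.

The first element of pre-order is the root; it splits in-order into left and right subtrees.
Root Y: left subtree has 5 nodes {X, V, C, B, F}, right has 3 {P, H, T}.
  Root V: left subtree has 1 node {X}, right has 3 {C, B, F}.
    Root F: left subtree has 2 nodes {C, B}, right has 0 { }.
      Root C: left subtree has 0 nodes { }, right has 1 {B}.
  Root T: left subtree has 2 nodes {P, H}, right has 0 { }.
    Root P: left subtree has 0 nodes { }, right has 1 {H}.

X B C F V H P T Y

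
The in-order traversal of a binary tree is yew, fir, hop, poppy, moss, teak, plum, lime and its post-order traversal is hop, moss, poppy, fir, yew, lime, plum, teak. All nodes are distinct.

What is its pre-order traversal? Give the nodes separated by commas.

The last element of post-order is the root; it splits in-order into left and right subtrees.
Root teak: left subtree has 5 nodes {yew, fir, hop, poppy, moss}, right has 2 {plum, lime}.
  Root yew: left subtree has 0 nodes { }, right has 4 {fir, hop, poppy, moss}.
    Root fir: left subtree has 0 nodes { }, right has 3 {hop, poppy, moss}.
      Root poppy: left subtree has 1 node {hop}, right has 1 {moss}.
  Root plum: left subtree has 0 nodes { }, right has 1 {lime}.

teak, yew, fir, poppy, hop, moss, plum, lime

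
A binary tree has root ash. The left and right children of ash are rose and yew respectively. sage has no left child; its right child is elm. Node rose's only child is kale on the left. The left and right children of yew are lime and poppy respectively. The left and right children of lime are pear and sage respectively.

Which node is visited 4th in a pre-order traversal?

yew

Pre-order visits the node, then its left subtree, then its right subtree.
Visit ash.
At ash: go left to rose.
  Visit rose.
  At rose: go left to kale.
    kale is a leaf — visit kale.
  At rose: no right child.
At ash: go right to yew.
  Visit yew.
  At yew: go left to lime.
    Visit lime.
    At lime: go left to pear.
      pear is a leaf — visit pear.
    At lime: go right to sage.
      Visit sage.
      At sage: no left child.
      At sage: go right to elm.
        elm is a leaf — visit elm.
  At yew: go right to poppy.
    poppy is a leaf — visit poppy.
Full pre-order sequence: ash, rose, kale, yew, lime, pear, sage, elm, poppy.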